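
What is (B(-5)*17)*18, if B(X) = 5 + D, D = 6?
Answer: 3366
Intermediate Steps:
B(X) = 11 (B(X) = 5 + 6 = 11)
(B(-5)*17)*18 = (11*17)*18 = 187*18 = 3366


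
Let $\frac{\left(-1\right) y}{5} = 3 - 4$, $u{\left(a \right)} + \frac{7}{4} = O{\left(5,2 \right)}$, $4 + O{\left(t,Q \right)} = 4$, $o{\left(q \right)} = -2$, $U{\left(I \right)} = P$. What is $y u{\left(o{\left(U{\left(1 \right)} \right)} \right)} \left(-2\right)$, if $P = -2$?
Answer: $\frac{35}{2} \approx 17.5$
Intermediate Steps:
$U{\left(I \right)} = -2$
$O{\left(t,Q \right)} = 0$ ($O{\left(t,Q \right)} = -4 + 4 = 0$)
$u{\left(a \right)} = - \frac{7}{4}$ ($u{\left(a \right)} = - \frac{7}{4} + 0 = - \frac{7}{4}$)
$y = 5$ ($y = - 5 \left(3 - 4\right) = \left(-5\right) \left(-1\right) = 5$)
$y u{\left(o{\left(U{\left(1 \right)} \right)} \right)} \left(-2\right) = 5 \left(- \frac{7}{4}\right) \left(-2\right) = \left(- \frac{35}{4}\right) \left(-2\right) = \frac{35}{2}$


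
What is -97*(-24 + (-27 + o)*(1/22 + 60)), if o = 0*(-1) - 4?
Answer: 4023463/22 ≈ 1.8288e+5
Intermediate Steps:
o = -4 (o = 0 - 4 = -4)
-97*(-24 + (-27 + o)*(1/22 + 60)) = -97*(-24 + (-27 - 4)*(1/22 + 60)) = -97*(-24 - 31*(1/22 + 60)) = -97*(-24 - 31*1321/22) = -97*(-24 - 40951/22) = -97*(-41479/22) = 4023463/22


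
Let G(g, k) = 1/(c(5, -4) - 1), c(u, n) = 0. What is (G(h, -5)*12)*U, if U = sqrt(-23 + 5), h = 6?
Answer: -36*I*sqrt(2) ≈ -50.912*I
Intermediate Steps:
G(g, k) = -1 (G(g, k) = 1/(0 - 1) = 1/(-1) = -1)
U = 3*I*sqrt(2) (U = sqrt(-18) = 3*I*sqrt(2) ≈ 4.2426*I)
(G(h, -5)*12)*U = (-1*12)*(3*I*sqrt(2)) = -36*I*sqrt(2)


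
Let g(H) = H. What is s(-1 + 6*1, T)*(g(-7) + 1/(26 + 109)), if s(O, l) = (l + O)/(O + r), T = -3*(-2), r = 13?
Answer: -5192/1215 ≈ -4.2733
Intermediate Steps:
T = 6
s(O, l) = (O + l)/(13 + O) (s(O, l) = (l + O)/(O + 13) = (O + l)/(13 + O))
s(-1 + 6*1, T)*(g(-7) + 1/(26 + 109)) = (((-1 + 6*1) + 6)/(13 + (-1 + 6*1)))*(-7 + 1/(26 + 109)) = (((-1 + 6) + 6)/(13 + (-1 + 6)))*(-7 + 1/135) = ((5 + 6)/(13 + 5))*(-7 + 1/135) = (11/18)*(-944/135) = -5192/1215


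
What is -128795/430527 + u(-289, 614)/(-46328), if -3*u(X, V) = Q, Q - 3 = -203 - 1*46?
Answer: -3001058987/9972727428 ≈ -0.30093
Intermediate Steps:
Q = -246 (Q = 3 + (-203 - 1*46) = 3 + (-203 - 46) = 3 - 249 = -246)
u(X, V) = 82 (u(X, V) = -⅓*(-246) = 82)
-128795/430527 + u(-289, 614)/(-46328) = -128795/430527 + 82/(-46328) = -128795*1/430527 + 82*(-1/46328) = -128795/430527 - 41/23164 = -3001058987/9972727428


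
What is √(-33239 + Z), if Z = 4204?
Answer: I*√29035 ≈ 170.4*I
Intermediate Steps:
√(-33239 + Z) = √(-33239 + 4204) = √(-29035) = I*√29035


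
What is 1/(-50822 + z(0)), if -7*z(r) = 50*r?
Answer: -1/50822 ≈ -1.9677e-5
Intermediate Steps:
z(r) = -50*r/7
1/(-50822 + z(0)) = 1/(-50822 - 50/7*0) = 1/(-50822 + 0) = 1/(-50822) = -1/50822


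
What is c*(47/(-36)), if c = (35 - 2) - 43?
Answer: 235/18 ≈ 13.056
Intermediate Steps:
c = -10 (c = 33 - 43 = -10)
c*(47/(-36)) = -470/(-36) = -470*(-1)/36 = -10*(-47/36) = 235/18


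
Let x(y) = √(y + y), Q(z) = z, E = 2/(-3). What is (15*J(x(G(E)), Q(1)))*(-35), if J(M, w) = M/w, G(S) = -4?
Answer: -1050*I*√2 ≈ -1484.9*I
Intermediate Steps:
E = -⅔ (E = 2*(-⅓) = -⅔ ≈ -0.66667)
x(y) = √2*√y (x(y) = √(2*y) = √2*√y)
(15*J(x(G(E)), Q(1)))*(-35) = (15*((√2*√(-4))/1))*(-35) = (15*((√2*(2*I))*1))*(-35) = (15*((2*I*√2)*1))*(-35) = (15*(2*I*√2))*(-35) = (30*I*√2)*(-35) = -1050*I*√2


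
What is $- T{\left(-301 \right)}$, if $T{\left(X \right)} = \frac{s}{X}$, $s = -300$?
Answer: $- \frac{300}{301} \approx -0.99668$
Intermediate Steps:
$T{\left(X \right)} = - \frac{300}{X}$
$- T{\left(-301 \right)} = - \frac{-300}{-301} = - \frac{\left(-300\right) \left(-1\right)}{301} = \left(-1\right) \frac{300}{301} = - \frac{300}{301}$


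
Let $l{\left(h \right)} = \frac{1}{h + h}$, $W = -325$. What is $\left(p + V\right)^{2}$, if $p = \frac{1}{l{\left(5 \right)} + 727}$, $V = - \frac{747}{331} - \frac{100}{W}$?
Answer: $\frac{3713543073689409}{978883439874769} \approx 3.7937$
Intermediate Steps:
$V = - \frac{8387}{4303}$ ($V = - \frac{747}{331} - \frac{100}{-325} = \left(-747\right) \frac{1}{331} - - \frac{4}{13} = - \frac{747}{331} + \frac{4}{13} = - \frac{8387}{4303} \approx -1.9491$)
$l{\left(h \right)} = \frac{1}{2 h}$
$p = \frac{10}{7271}$ ($p = \frac{1}{\frac{1}{2 \cdot 5} + 727} = \frac{1}{\frac{1}{2} \cdot \frac{1}{5} + 727} = \frac{1}{\frac{1}{10} + 727} = \frac{1}{\frac{7271}{10}} = \frac{10}{7271} \approx 0.0013753$)
$\left(p + V\right)^{2} = \left(\frac{10}{7271} - \frac{8387}{4303}\right)^{2} = \left(- \frac{60938847}{31287113}\right)^{2} = \frac{3713543073689409}{978883439874769}$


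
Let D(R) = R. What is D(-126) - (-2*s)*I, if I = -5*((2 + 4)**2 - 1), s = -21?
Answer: 7224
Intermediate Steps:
I = -175 (I = -5*(6**2 - 1) = -5*(36 - 1) = -5*35 = -175)
D(-126) - (-2*s)*I = -126 - (-2*(-21))*(-175) = -126 - 42*(-175) = -126 - 1*(-7350) = -126 + 7350 = 7224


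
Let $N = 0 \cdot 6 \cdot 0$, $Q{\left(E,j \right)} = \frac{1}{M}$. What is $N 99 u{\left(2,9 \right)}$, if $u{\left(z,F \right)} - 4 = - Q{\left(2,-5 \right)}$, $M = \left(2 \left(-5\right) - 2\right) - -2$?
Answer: $0$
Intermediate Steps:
$M = -10$ ($M = \left(-10 - 2\right) + \left(-1 + 3\right) = -12 + 2 = -10$)
$Q{\left(E,j \right)} = - \frac{1}{10}$ ($Q{\left(E,j \right)} = \frac{1}{-10} = - \frac{1}{10}$)
$N = 0$ ($N = 0 \cdot 0 = 0$)
$u{\left(z,F \right)} = \frac{41}{10}$ ($u{\left(z,F \right)} = 4 - - \frac{1}{10} = 4 + \frac{1}{10} = \frac{41}{10}$)
$N 99 u{\left(2,9 \right)} = 0 \cdot 99 \cdot \frac{41}{10} = 0 \cdot \frac{41}{10} = 0$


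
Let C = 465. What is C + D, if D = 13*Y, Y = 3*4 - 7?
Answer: 530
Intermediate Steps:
Y = 5 (Y = 12 - 7 = 5)
D = 65 (D = 13*5 = 65)
C + D = 465 + 65 = 530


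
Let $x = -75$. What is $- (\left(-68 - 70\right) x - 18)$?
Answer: $-10332$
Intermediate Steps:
$- (\left(-68 - 70\right) x - 18) = - (\left(-68 - 70\right) \left(-75\right) - 18) = - (\left(-138\right) \left(-75\right) - 18) = - (10350 - 18) = \left(-1\right) 10332 = -10332$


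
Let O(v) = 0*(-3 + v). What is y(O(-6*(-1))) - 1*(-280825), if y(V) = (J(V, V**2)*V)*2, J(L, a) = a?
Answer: 280825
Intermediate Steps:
O(v) = 0
y(V) = 2*V**3 (y(V) = (V**2*V)*2 = V**3*2 = 2*V**3)
y(O(-6*(-1))) - 1*(-280825) = 2*0**3 - 1*(-280825) = 2*0 + 280825 = 0 + 280825 = 280825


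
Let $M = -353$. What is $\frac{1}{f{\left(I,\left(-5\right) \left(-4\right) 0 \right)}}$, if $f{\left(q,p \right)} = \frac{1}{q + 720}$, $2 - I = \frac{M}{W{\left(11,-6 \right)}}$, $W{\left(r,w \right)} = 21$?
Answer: $\frac{15515}{21} \approx 738.81$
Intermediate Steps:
$I = \frac{395}{21}$ ($I = 2 - - \frac{353}{21} = 2 + \frac{353}{21} = \frac{395}{21} \approx 18.81$)
$f{\left(q,p \right)} = \frac{1}{720 + q}$
$\frac{1}{f{\left(I,\left(-5\right) \left(-4\right) 0 \right)}} = \frac{1}{\frac{1}{720 + \frac{395}{21}}} = \frac{1}{\frac{1}{\frac{15515}{21}}} = \frac{1}{\frac{21}{15515}} = \frac{15515}{21}$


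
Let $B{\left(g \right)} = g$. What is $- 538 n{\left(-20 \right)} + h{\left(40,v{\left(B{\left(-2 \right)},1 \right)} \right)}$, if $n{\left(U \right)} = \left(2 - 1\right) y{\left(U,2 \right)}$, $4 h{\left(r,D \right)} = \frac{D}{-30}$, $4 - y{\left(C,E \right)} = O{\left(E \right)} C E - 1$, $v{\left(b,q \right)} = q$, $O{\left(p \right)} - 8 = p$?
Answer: $- \frac{26146801}{120} \approx -2.1789 \cdot 10^{5}$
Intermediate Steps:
$O{\left(p \right)} = 8 + p$
$y{\left(C,E \right)} = 5 - C E \left(8 + E\right)$ ($y{\left(C,E \right)} = 4 - \left(\left(8 + E\right) C E - 1\right) = 4 - \left(C \left(8 + E\right) E - 1\right) = 4 - \left(C E \left(8 + E\right) - 1\right) = 4 - \left(-1 + C E \left(8 + E\right)\right) = 5 - C E \left(8 + E\right)$)
$h{\left(r,D \right)} = - \frac{D}{120}$ ($h{\left(r,D \right)} = \frac{D \frac{1}{-30}}{4} = \frac{D \left(- \frac{1}{30}\right)}{4} = \frac{\left(- \frac{1}{30}\right) D}{4} = - \frac{D}{120}$)
$n{\left(U \right)} = 5 - 20 U$ ($n{\left(U \right)} = \left(2 - 1\right) \left(5 - U 2 \left(8 + 2\right)\right) = 1 \left(5 - U 2 \cdot 10\right) = 1 \left(5 - 20 U\right) = 5 - 20 U$)
$- 538 n{\left(-20 \right)} + h{\left(40,v{\left(B{\left(-2 \right)},1 \right)} \right)} = - 538 \left(5 - -400\right) - \frac{1}{120} = - 538 \left(5 + 400\right) - \frac{1}{120} = \left(-538\right) 405 - \frac{1}{120} = -217890 - \frac{1}{120} = - \frac{26146801}{120}$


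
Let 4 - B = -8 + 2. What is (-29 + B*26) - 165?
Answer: 66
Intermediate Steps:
B = 10 (B = 4 - (-8 + 2) = 4 - 1*(-6) = 4 + 6 = 10)
(-29 + B*26) - 165 = (-29 + 10*26) - 165 = (-29 + 260) - 165 = 231 - 165 = 66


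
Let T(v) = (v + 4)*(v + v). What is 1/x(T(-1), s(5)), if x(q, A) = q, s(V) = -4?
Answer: -⅙ ≈ -0.16667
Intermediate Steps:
T(v) = 2*v*(4 + v) (T(v) = (4 + v)*(2*v) = 2*v*(4 + v))
1/x(T(-1), s(5)) = 1/(2*(-1)*(4 - 1)) = 1/(2*(-1)*3) = 1/(-6) = -⅙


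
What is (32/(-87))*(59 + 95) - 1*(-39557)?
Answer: 3436531/87 ≈ 39500.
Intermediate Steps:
(32/(-87))*(59 + 95) - 1*(-39557) = (32*(-1/87))*154 + 39557 = -32/87*154 + 39557 = -4928/87 + 39557 = 3436531/87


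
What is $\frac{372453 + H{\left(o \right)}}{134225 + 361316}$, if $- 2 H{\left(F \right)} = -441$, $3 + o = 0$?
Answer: $\frac{12633}{16798} \approx 0.75205$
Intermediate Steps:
$o = -3$ ($o = -3 + 0 = -3$)
$H{\left(F \right)} = \frac{441}{2}$ ($H{\left(F \right)} = \left(- \frac{1}{2}\right) \left(-441\right) = \frac{441}{2}$)
$\frac{372453 + H{\left(o \right)}}{134225 + 361316} = \frac{372453 + \frac{441}{2}}{134225 + 361316} = \frac{745347}{2 \cdot 495541} = \frac{745347}{2} \cdot \frac{1}{495541} = \frac{12633}{16798}$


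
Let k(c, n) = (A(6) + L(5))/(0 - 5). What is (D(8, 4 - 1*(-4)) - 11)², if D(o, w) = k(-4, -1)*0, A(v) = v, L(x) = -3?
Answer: 121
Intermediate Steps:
k(c, n) = -⅗ (k(c, n) = (6 - 3)/(0 - 5) = 3/(-5) = 3*(-⅕) = -⅗)
D(o, w) = 0 (D(o, w) = -⅗*0 = 0)
(D(8, 4 - 1*(-4)) - 11)² = (0 - 11)² = (-11)² = 121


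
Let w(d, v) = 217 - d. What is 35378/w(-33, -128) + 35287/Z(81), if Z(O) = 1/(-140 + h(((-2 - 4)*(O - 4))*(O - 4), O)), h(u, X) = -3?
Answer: -630737436/125 ≈ -5.0459e+6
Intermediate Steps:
Z(O) = -1/143 (Z(O) = 1/(-140 - 3) = 1/(-143) = -1/143)
35378/w(-33, -128) + 35287/Z(81) = 35378/(217 - 1*(-33)) + 35287/(-1/143) = 35378/(217 + 33) + 35287*(-143) = 35378/250 - 5046041 = 35378*(1/250) - 5046041 = 17689/125 - 5046041 = -630737436/125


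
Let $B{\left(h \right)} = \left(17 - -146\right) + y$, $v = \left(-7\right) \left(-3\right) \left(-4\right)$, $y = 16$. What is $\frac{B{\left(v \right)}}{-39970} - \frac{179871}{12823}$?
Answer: $- \frac{7191739187}{512535310} \approx -14.032$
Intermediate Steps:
$v = -84$ ($v = 21 \left(-4\right) = -84$)
$B{\left(h \right)} = 179$ ($B{\left(h \right)} = \left(17 - -146\right) + 16 = \left(17 + 146\right) + 16 = 163 + 16 = 179$)
$\frac{B{\left(v \right)}}{-39970} - \frac{179871}{12823} = \frac{179}{-39970} - \frac{179871}{12823} = 179 \left(- \frac{1}{39970}\right) - \frac{179871}{12823} = - \frac{179}{39970} - \frac{179871}{12823} = - \frac{7191739187}{512535310}$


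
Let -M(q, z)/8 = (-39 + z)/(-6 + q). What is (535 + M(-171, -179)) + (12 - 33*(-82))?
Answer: 574037/177 ≈ 3243.1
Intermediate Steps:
M(q, z) = -8*(-39 + z)/(-6 + q)
(535 + M(-171, -179)) + (12 - 33*(-82)) = (535 + 8*(39 - 1*(-179))/(-6 - 171)) + (12 - 33*(-82)) = (535 + 8*(39 + 179)/(-177)) + (12 + 2706) = (535 + 8*(-1/177)*218) + 2718 = (535 - 1744/177) + 2718 = 92951/177 + 2718 = 574037/177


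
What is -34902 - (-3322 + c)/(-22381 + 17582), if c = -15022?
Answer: -167513042/4799 ≈ -34906.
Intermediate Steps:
-34902 - (-3322 + c)/(-22381 + 17582) = -34902 - (-3322 - 15022)/(-22381 + 17582) = -34902 - (-18344)/(-4799) = -34902 - (-18344)*(-1)/4799 = -34902 - 1*18344/4799 = -34902 - 18344/4799 = -167513042/4799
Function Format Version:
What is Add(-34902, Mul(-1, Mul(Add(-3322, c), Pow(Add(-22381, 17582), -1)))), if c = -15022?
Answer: Rational(-167513042, 4799) ≈ -34906.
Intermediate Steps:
Add(-34902, Mul(-1, Mul(Add(-3322, c), Pow(Add(-22381, 17582), -1)))) = Add(-34902, Mul(-1, Mul(Add(-3322, -15022), Pow(Add(-22381, 17582), -1)))) = Add(-34902, Mul(-1, Mul(-18344, Pow(-4799, -1)))) = Add(-34902, Mul(-1, Mul(-18344, Rational(-1, 4799)))) = Add(-34902, Mul(-1, Rational(18344, 4799))) = Add(-34902, Rational(-18344, 4799)) = Rational(-167513042, 4799)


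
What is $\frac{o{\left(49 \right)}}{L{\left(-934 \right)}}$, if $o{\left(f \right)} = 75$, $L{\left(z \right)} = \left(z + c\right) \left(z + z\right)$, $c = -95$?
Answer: $\frac{25}{640724} \approx 3.9018 \cdot 10^{-5}$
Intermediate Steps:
$L{\left(z \right)} = 2 z \left(-95 + z\right)$ ($L{\left(z \right)} = \left(z - 95\right) \left(z + z\right) = \left(-95 + z\right) 2 z = 2 z \left(-95 + z\right)$)
$\frac{o{\left(49 \right)}}{L{\left(-934 \right)}} = \frac{75}{2 \left(-934\right) \left(-95 - 934\right)} = \frac{75}{2 \left(-934\right) \left(-1029\right)} = \frac{75}{1922172} = 75 \cdot \frac{1}{1922172} = \frac{25}{640724}$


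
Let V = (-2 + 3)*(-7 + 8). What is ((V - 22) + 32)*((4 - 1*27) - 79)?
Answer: -1122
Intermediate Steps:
V = 1 (V = 1*1 = 1)
((V - 22) + 32)*((4 - 1*27) - 79) = ((1 - 22) + 32)*((4 - 1*27) - 79) = (-21 + 32)*((4 - 27) - 79) = 11*(-23 - 79) = 11*(-102) = -1122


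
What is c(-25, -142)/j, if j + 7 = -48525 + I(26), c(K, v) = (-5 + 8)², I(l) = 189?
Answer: -9/48343 ≈ -0.00018617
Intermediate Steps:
c(K, v) = 9 (c(K, v) = 3² = 9)
j = -48343 (j = -7 + (-48525 + 189) = -7 - 48336 = -48343)
c(-25, -142)/j = 9/(-48343) = 9*(-1/48343) = -9/48343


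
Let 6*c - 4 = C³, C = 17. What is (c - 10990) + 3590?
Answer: -13161/2 ≈ -6580.5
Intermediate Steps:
c = 1639/2 (c = ⅔ + (⅙)*17³ = ⅔ + (⅙)*4913 = ⅔ + 4913/6 = 1639/2 ≈ 819.50)
(c - 10990) + 3590 = (1639/2 - 10990) + 3590 = -20341/2 + 3590 = -13161/2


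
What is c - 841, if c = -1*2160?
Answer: -3001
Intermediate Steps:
c = -2160
c - 841 = -2160 - 841 = -3001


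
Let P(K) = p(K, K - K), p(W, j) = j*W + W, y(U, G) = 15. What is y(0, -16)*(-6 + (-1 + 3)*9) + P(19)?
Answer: 199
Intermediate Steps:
p(W, j) = W + W*j (p(W, j) = W*j + W = W + W*j)
P(K) = K (P(K) = K*(1 + (K - K)) = K*(1 + 0) = K*1 = K)
y(0, -16)*(-6 + (-1 + 3)*9) + P(19) = 15*(-6 + (-1 + 3)*9) + 19 = 15*(-6 + 2*9) + 19 = 15*(-6 + 18) + 19 = 15*12 + 19 = 180 + 19 = 199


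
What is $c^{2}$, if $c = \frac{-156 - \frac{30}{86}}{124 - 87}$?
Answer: $\frac{45198729}{2531281} \approx 17.856$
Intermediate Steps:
$c = - \frac{6723}{1591}$ ($c = \frac{-156 - \frac{15}{43}}{37} = \left(-156 - \frac{15}{43}\right) \frac{1}{37} = \left(- \frac{6723}{43}\right) \frac{1}{37} = - \frac{6723}{1591} \approx -4.2256$)
$c^{2} = \left(- \frac{6723}{1591}\right)^{2} = \frac{45198729}{2531281}$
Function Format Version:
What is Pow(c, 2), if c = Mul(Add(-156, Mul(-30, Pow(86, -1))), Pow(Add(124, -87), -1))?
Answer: Rational(45198729, 2531281) ≈ 17.856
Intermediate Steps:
c = Rational(-6723, 1591) (c = Mul(Add(-156, Mul(-30, Rational(1, 86))), Pow(37, -1)) = Mul(Add(-156, Rational(-15, 43)), Rational(1, 37)) = Mul(Rational(-6723, 43), Rational(1, 37)) = Rational(-6723, 1591) ≈ -4.2256)
Pow(c, 2) = Pow(Rational(-6723, 1591), 2) = Rational(45198729, 2531281)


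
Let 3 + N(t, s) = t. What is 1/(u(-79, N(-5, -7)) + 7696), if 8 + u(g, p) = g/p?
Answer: 8/61583 ≈ 0.00012991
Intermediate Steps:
N(t, s) = -3 + t
u(g, p) = -8 + g/p
1/(u(-79, N(-5, -7)) + 7696) = 1/((-8 - 79/(-3 - 5)) + 7696) = 1/((-8 - 79/(-8)) + 7696) = 1/((-8 - 79*(-⅛)) + 7696) = 1/((-8 + 79/8) + 7696) = 1/(15/8 + 7696) = 1/(61583/8) = 8/61583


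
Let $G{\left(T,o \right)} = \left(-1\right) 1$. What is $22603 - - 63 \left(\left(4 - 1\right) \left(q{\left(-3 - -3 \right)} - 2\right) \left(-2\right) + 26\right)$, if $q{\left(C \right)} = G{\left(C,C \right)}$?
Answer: $25375$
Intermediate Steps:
$G{\left(T,o \right)} = -1$
$q{\left(C \right)} = -1$
$22603 - - 63 \left(\left(4 - 1\right) \left(q{\left(-3 - -3 \right)} - 2\right) \left(-2\right) + 26\right) = 22603 - - 63 \left(\left(4 - 1\right) \left(-1 - 2\right) \left(-2\right) + 26\right) = 22603 - - 63 \left(3 \left(-3\right) \left(-2\right) + 26\right) = 22603 - - 63 \left(\left(-9\right) \left(-2\right) + 26\right) = 22603 - - 63 \left(18 + 26\right) = 22603 - \left(-63\right) 44 = 22603 - -2772 = 22603 + 2772 = 25375$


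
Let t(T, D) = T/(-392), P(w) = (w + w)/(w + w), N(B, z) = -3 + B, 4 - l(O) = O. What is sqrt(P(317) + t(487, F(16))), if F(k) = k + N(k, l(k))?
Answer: I*sqrt(190)/28 ≈ 0.49229*I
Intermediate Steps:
l(O) = 4 - O
F(k) = -3 + 2*k (F(k) = k + (-3 + k) = -3 + 2*k)
P(w) = 1 (P(w) = (2*w)/((2*w)) = (2*w)*(1/(2*w)) = 1)
t(T, D) = -T/392 (t(T, D) = T*(-1/392) = -T/392)
sqrt(P(317) + t(487, F(16))) = sqrt(1 - 1/392*487) = sqrt(1 - 487/392) = sqrt(-95/392) = I*sqrt(190)/28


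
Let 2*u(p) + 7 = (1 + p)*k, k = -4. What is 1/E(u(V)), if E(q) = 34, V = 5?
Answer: 1/34 ≈ 0.029412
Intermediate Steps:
u(p) = -11/2 - 2*p (u(p) = -7/2 + ((1 + p)*(-4))/2 = -7/2 + (-4 - 4*p)/2 = -7/2 + (-2 - 2*p) = -11/2 - 2*p)
1/E(u(V)) = 1/34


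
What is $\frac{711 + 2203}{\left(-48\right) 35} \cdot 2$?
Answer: $- \frac{1457}{420} \approx -3.469$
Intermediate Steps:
$\frac{711 + 2203}{\left(-48\right) 35} \cdot 2 = \frac{2914}{-1680} \cdot 2 = 2914 \left(- \frac{1}{1680}\right) 2 = \left(- \frac{1457}{840}\right) 2 = - \frac{1457}{420}$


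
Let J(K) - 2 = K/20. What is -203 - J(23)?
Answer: -4123/20 ≈ -206.15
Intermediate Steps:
J(K) = 2 + K/20
-203 - J(23) = -203 - (2 + (1/20)*23) = -203 - (2 + 23/20) = -203 - 1*63/20 = -203 - 63/20 = -4123/20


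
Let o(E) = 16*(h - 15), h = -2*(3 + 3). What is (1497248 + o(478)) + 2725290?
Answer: 4222106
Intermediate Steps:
h = -12 (h = -2*6 = -12)
o(E) = -432 (o(E) = 16*(-12 - 15) = 16*(-27) = -432)
(1497248 + o(478)) + 2725290 = (1497248 - 432) + 2725290 = 1496816 + 2725290 = 4222106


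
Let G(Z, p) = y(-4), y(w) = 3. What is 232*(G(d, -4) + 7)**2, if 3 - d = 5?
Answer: 23200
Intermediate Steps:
d = -2 (d = 3 - 1*5 = 3 - 5 = -2)
G(Z, p) = 3
232*(G(d, -4) + 7)**2 = 232*(3 + 7)**2 = 232*10**2 = 232*100 = 23200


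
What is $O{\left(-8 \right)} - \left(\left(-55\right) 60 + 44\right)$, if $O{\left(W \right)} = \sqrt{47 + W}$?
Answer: $3256 + \sqrt{39} \approx 3262.2$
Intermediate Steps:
$O{\left(-8 \right)} - \left(\left(-55\right) 60 + 44\right) = \sqrt{47 - 8} - \left(\left(-55\right) 60 + 44\right) = \sqrt{39} - \left(-3300 + 44\right) = \sqrt{39} - -3256 = \sqrt{39} + 3256 = 3256 + \sqrt{39}$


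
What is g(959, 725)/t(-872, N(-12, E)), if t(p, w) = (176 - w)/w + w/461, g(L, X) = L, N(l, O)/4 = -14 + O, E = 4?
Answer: -2210495/12647 ≈ -174.78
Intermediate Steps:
N(l, O) = -56 + 4*O (N(l, O) = 4*(-14 + O) = -56 + 4*O)
t(p, w) = w/461 + (176 - w)/w (t(p, w) = (176 - w)/w + w*(1/461) = (176 - w)/w + w/461 = w/461 + (176 - w)/w)
g(959, 725)/t(-872, N(-12, E)) = 959/(-1 + 176/(-56 + 4*4) + (-56 + 4*4)/461) = 959/(-1 + 176/(-56 + 16) + (-56 + 16)/461) = 959/(-1 + 176/(-40) + (1/461)*(-40)) = 959/(-1 + 176*(-1/40) - 40/461) = 959/(-1 - 22/5 - 40/461) = 959/(-12647/2305) = 959*(-2305/12647) = -2210495/12647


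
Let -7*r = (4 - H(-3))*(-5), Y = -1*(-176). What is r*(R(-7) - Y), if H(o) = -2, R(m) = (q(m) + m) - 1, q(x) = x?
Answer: -5730/7 ≈ -818.57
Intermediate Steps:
R(m) = -1 + 2*m (R(m) = (m + m) - 1 = 2*m - 1 = -1 + 2*m)
Y = 176
r = 30/7 (r = -(4 - 1*(-2))*(-5)/7 = -(4 + 2)*(-5)/7 = -6*(-5)/7 = -⅐*(-30) = 30/7 ≈ 4.2857)
r*(R(-7) - Y) = 30*((-1 + 2*(-7)) - 1*176)/7 = 30*((-1 - 14) - 176)/7 = 30*(-15 - 176)/7 = (30/7)*(-191) = -5730/7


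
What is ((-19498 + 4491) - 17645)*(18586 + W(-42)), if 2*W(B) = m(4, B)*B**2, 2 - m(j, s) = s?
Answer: -1874028888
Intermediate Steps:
m(j, s) = 2 - s
W(B) = B**2*(2 - B)/2 (W(B) = ((2 - B)*B**2)/2 = (B**2*(2 - B))/2 = B**2*(2 - B)/2)
((-19498 + 4491) - 17645)*(18586 + W(-42)) = ((-19498 + 4491) - 17645)*(18586 + (1/2)*(-42)**2*(2 - 1*(-42))) = (-15007 - 17645)*(18586 + (1/2)*1764*(2 + 42)) = -32652*(18586 + (1/2)*1764*44) = -32652*(18586 + 38808) = -32652*57394 = -1874028888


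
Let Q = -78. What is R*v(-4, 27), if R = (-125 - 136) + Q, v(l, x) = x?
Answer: -9153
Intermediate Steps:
R = -339 (R = (-125 - 136) - 78 = -261 - 78 = -339)
R*v(-4, 27) = -339*27 = -9153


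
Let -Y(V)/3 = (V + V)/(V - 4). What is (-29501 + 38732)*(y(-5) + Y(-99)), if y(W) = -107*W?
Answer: 503191041/103 ≈ 4.8854e+6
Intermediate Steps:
Y(V) = -6*V/(-4 + V) (Y(V) = -3*(V + V)/(V - 4) = -3*2*V/(-4 + V) = -6*V/(-4 + V))
(-29501 + 38732)*(y(-5) + Y(-99)) = (-29501 + 38732)*(-107*(-5) - 6*(-99)/(-4 - 99)) = 9231*(535 - 6*(-99)/(-103)) = 9231*(535 - 6*(-99)*(-1/103)) = 9231*(535 - 594/103) = 9231*(54511/103) = 503191041/103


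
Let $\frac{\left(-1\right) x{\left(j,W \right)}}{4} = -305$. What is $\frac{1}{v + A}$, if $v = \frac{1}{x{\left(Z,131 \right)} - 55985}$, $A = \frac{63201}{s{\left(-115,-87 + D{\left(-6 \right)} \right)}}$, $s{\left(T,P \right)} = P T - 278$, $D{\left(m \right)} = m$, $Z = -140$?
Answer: $\frac{570487005}{3461192348} \approx 0.16482$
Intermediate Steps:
$x{\left(j,W \right)} = 1220$ ($x{\left(j,W \right)} = \left(-4\right) \left(-305\right) = 1220$)
$s{\left(T,P \right)} = -278 + P T$
$A = \frac{63201}{10417}$ ($A = \frac{63201}{-278 + \left(-87 - 6\right) \left(-115\right)} = \frac{63201}{-278 - -10695} = \frac{63201}{-278 + 10695} = \frac{63201}{10417} \approx 6.0671$)
$v = - \frac{1}{54765}$ ($v = \frac{1}{1220 - 55985} = \frac{1}{-54765} = - \frac{1}{54765} \approx -1.826 \cdot 10^{-5}$)
$\frac{1}{v + A} = \frac{1}{- \frac{1}{54765} + \frac{63201}{10417}} = \frac{1}{\frac{3461192348}{570487005}} = \frac{570487005}{3461192348}$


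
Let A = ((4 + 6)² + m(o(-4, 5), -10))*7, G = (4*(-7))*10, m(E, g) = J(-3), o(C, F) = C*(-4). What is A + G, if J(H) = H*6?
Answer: 294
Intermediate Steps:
J(H) = 6*H
o(C, F) = -4*C
m(E, g) = -18 (m(E, g) = 6*(-3) = -18)
G = -280 (G = -28*10 = -280)
A = 574 (A = ((4 + 6)² - 18)*7 = (10² - 18)*7 = (100 - 18)*7 = 82*7 = 574)
A + G = 574 - 280 = 294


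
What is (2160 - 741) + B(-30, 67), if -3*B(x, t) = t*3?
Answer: 1352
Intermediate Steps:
B(x, t) = -t (B(x, t) = -t*3/3 = -t)
(2160 - 741) + B(-30, 67) = (2160 - 741) - 1*67 = 1419 - 67 = 1352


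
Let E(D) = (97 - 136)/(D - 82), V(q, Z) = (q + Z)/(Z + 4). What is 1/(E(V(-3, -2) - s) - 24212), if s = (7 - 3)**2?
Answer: -67/1622178 ≈ -4.1302e-5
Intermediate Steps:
V(q, Z) = (Z + q)/(4 + Z)
s = 16 (s = 4**2 = 16)
E(D) = -39/(-82 + D)
1/(E(V(-3, -2) - s) - 24212) = 1/(-39/(-82 + ((-2 - 3)/(4 - 2) - 1*16)) - 24212) = 1/(-39/(-82 + (-5/2 - 16)) - 24212) = 1/(-39/(-82 - 37/2) - 24212) = 1/(-39/(-201/2) - 24212) = 1/(-39*(-2/201) - 24212) = 1/(26/67 - 24212) = 1/(-1622178/67) = -67/1622178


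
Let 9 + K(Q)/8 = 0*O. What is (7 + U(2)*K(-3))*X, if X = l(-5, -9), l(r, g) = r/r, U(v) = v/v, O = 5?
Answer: -65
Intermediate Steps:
K(Q) = -72 (K(Q) = -72 + 8*(0*5) = -72 + 8*0 = -72 + 0 = -72)
U(v) = 1
l(r, g) = 1
X = 1
(7 + U(2)*K(-3))*X = (7 + 1*(-72))*1 = (7 - 72)*1 = -65*1 = -65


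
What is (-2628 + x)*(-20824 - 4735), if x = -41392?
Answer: 1125107180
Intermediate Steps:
(-2628 + x)*(-20824 - 4735) = (-2628 - 41392)*(-20824 - 4735) = -44020*(-25559) = 1125107180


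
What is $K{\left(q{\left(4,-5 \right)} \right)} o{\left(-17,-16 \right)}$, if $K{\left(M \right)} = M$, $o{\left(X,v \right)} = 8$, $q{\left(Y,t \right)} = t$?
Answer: $-40$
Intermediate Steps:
$K{\left(q{\left(4,-5 \right)} \right)} o{\left(-17,-16 \right)} = \left(-5\right) 8 = -40$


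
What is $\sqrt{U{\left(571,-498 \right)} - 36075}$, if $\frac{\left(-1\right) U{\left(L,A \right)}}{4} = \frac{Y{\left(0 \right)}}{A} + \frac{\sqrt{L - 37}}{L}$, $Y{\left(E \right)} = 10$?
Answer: $\frac{\sqrt{-729249740894895 - 141610284 \sqrt{534}}}{142179} \approx 189.93 i$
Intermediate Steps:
$U{\left(L,A \right)} = - \frac{40}{A} - \frac{4 \sqrt{-37 + L}}{L}$ ($U{\left(L,A \right)} = - 4 \left(\frac{10}{A} + \frac{\sqrt{L - 37}}{L}\right) = - 4 \left(\frac{10}{A} + \frac{\sqrt{-37 + L}}{L}\right) = - \frac{40}{A} - \frac{4 \sqrt{-37 + L}}{L}$)
$\sqrt{U{\left(571,-498 \right)} - 36075} = \sqrt{\left(- \frac{40}{-498} - \frac{4 \sqrt{-37 + 571}}{571}\right) - 36075} = \sqrt{\left(\left(-40\right) \left(- \frac{1}{498}\right) - \frac{4 \sqrt{534}}{571}\right) - 36075} = \sqrt{\left(\frac{20}{249} - \frac{4 \sqrt{534}}{571}\right) - 36075} = \sqrt{- \frac{8982655}{249} - \frac{4 \sqrt{534}}{571}}$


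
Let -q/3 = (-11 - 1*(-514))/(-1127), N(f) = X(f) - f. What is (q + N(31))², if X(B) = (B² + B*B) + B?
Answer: 4698502765609/1270129 ≈ 3.6992e+6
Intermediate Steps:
X(B) = B + 2*B² (X(B) = (B² + B²) + B = 2*B² + B = B + 2*B²)
N(f) = -f + f*(1 + 2*f) (N(f) = f*(1 + 2*f) - f = -f + f*(1 + 2*f))
q = 1509/1127 (q = -3*(-11 - 1*(-514))/(-1127) = -3*(-11 + 514)*(-1)/1127 = -1509*(-1)/1127 = -3*(-503/1127) = 1509/1127 ≈ 1.3390)
(q + N(31))² = (1509/1127 + 2*31²)² = (1509/1127 + 2*961)² = (1509/1127 + 1922)² = (2167603/1127)² = 4698502765609/1270129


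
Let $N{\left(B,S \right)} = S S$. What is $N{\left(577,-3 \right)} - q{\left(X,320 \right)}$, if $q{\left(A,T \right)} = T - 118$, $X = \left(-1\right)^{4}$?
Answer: $-193$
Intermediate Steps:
$X = 1$
$N{\left(B,S \right)} = S^{2}$
$q{\left(A,T \right)} = -118 + T$
$N{\left(577,-3 \right)} - q{\left(X,320 \right)} = \left(-3\right)^{2} - \left(-118 + 320\right) = 9 - 202 = -193$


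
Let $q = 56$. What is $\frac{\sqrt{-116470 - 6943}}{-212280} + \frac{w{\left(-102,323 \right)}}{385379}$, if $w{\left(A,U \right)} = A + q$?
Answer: $- \frac{46}{385379} - \frac{i \sqrt{123413}}{212280} \approx -0.00011936 - 0.0016549 i$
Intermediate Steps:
$w{\left(A,U \right)} = 56 + A$ ($w{\left(A,U \right)} = A + 56 = 56 + A$)
$\frac{\sqrt{-116470 - 6943}}{-212280} + \frac{w{\left(-102,323 \right)}}{385379} = \frac{\sqrt{-116470 - 6943}}{-212280} + \frac{56 - 102}{385379} = \sqrt{-123413} \left(- \frac{1}{212280}\right) - \frac{46}{385379} = i \sqrt{123413} \left(- \frac{1}{212280}\right) - \frac{46}{385379} = - \frac{i \sqrt{123413}}{212280} - \frac{46}{385379} = - \frac{46}{385379} - \frac{i \sqrt{123413}}{212280}$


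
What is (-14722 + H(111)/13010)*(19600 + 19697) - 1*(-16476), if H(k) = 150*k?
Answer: -752581229853/1301 ≈ -5.7846e+8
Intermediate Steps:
(-14722 + H(111)/13010)*(19600 + 19697) - 1*(-16476) = (-14722 + (150*111)/13010)*(19600 + 19697) - 1*(-16476) = (-14722 + 16650*(1/13010))*39297 + 16476 = (-14722 + 1665/1301)*39297 + 16476 = -19151657/1301*39297 + 16476 = -752602665129/1301 + 16476 = -752581229853/1301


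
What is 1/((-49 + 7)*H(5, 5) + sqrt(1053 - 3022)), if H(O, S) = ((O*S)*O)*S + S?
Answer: -26460/700133569 - I*sqrt(1969)/700133569 ≈ -3.7793e-5 - 6.3378e-8*I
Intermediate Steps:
H(O, S) = S + O**2*S**2 (H(O, S) = (S*O**2)*S + S = O**2*S**2 + S = S + O**2*S**2)
1/((-49 + 7)*H(5, 5) + sqrt(1053 - 3022)) = 1/((-49 + 7)*(5*(1 + 5*5**2)) + sqrt(1053 - 3022)) = 1/(-210*(1 + 5*25) + sqrt(-1969)) = 1/(-210*(1 + 125) + I*sqrt(1969)) = 1/(-210*126 + I*sqrt(1969)) = 1/(-42*630 + I*sqrt(1969)) = 1/(-26460 + I*sqrt(1969))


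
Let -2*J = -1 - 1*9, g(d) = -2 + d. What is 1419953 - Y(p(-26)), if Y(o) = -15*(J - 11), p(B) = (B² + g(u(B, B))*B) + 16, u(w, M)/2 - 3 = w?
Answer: 1419863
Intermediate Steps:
u(w, M) = 6 + 2*w
J = 5 (J = -(-1 - 1*9)/2 = -(-1 - 9)/2 = -½*(-10) = 5)
p(B) = 16 + B² + B*(4 + 2*B) (p(B) = (B² + (-2 + (6 + 2*B))*B) + 16 = (B² + (4 + 2*B)*B) + 16 = (B² + B*(4 + 2*B)) + 16 = 16 + B² + B*(4 + 2*B))
Y(o) = 90 (Y(o) = -15*(5 - 11) = -15*(-6) = 90)
1419953 - Y(p(-26)) = 1419953 - 1*90 = 1419953 - 90 = 1419863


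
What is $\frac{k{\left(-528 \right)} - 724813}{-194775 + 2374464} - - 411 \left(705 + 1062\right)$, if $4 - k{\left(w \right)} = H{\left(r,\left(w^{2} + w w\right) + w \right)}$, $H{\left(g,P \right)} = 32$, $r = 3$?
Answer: $\frac{1582970075452}{2179689} \approx 7.2624 \cdot 10^{5}$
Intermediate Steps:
$k{\left(w \right)} = -28$ ($k{\left(w \right)} = 4 - 32 = -28$)
$\frac{k{\left(-528 \right)} - 724813}{-194775 + 2374464} - - 411 \left(705 + 1062\right) = \frac{-28 - 724813}{-194775 + 2374464} - - 411 \left(705 + 1062\right) = - \frac{724841}{2179689} - \left(-411\right) 1767 = \left(-724841\right) \frac{1}{2179689} - -726237 = - \frac{724841}{2179689} + 726237 = \frac{1582970075452}{2179689}$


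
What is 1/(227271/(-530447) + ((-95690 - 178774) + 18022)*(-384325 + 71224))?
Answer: 530447/42590781354281703 ≈ 1.2454e-11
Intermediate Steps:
1/(227271/(-530447) + ((-95690 - 178774) + 18022)*(-384325 + 71224)) = 1/(227271*(-1/530447) + (-274464 + 18022)*(-313101)) = 1/(-227271/530447 - 256442*(-313101)) = 1/(-227271/530447 + 80292246642) = 1/(42590781354281703/530447) = 530447/42590781354281703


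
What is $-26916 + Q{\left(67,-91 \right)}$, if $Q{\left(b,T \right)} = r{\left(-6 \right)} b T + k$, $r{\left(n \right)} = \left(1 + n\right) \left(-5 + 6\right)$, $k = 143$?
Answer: $3712$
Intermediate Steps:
$r{\left(n \right)} = 1 + n$ ($r{\left(n \right)} = \left(1 + n\right) 1 = 1 + n$)
$Q{\left(b,T \right)} = 143 - 5 T b$ ($Q{\left(b,T \right)} = \left(1 - 6\right) b T + 143 = - 5 b T + 143 = - 5 T b + 143 = 143 - 5 T b$)
$-26916 + Q{\left(67,-91 \right)} = -26916 - \left(-143 - 30485\right) = -26916 + \left(143 + 30485\right) = -26916 + 30628 = 3712$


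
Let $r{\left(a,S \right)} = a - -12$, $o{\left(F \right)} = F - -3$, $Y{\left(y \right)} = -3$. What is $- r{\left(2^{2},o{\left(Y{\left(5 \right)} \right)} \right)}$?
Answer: $-16$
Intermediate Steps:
$o{\left(F \right)} = 3 + F$ ($o{\left(F \right)} = F + 3 = 3 + F$)
$r{\left(a,S \right)} = 12 + a$ ($r{\left(a,S \right)} = a + 12 = 12 + a$)
$- r{\left(2^{2},o{\left(Y{\left(5 \right)} \right)} \right)} = - (12 + 2^{2}) = - (12 + 4) = \left(-1\right) 16 = -16$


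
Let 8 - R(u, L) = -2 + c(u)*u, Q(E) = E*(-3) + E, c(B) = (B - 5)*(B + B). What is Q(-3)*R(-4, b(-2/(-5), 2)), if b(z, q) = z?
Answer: 1788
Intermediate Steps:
c(B) = 2*B*(-5 + B) (c(B) = (-5 + B)*(2*B) = 2*B*(-5 + B))
Q(E) = -2*E (Q(E) = -3*E + E = -2*E)
R(u, L) = 10 - 2*u**2*(-5 + u) (R(u, L) = 8 - (-2 + (2*u*(-5 + u))*u) = 8 - (-2 + 2*u**2*(-5 + u)) = 8 + (2 - 2*u**2*(-5 + u)) = 10 - 2*u**2*(-5 + u))
Q(-3)*R(-4, b(-2/(-5), 2)) = (-2*(-3))*(10 + 2*(-4)**2*(5 - 1*(-4))) = 6*(10 + 2*16*(5 + 4)) = 6*(10 + 2*16*9) = 6*(10 + 288) = 6*298 = 1788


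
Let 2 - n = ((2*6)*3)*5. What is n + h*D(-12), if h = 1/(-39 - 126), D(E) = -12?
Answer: -9786/55 ≈ -177.93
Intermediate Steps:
n = -178 (n = 2 - (2*6)*3*5 = 2 - 12*3*5 = 2 - 36*5 = 2 - 1*180 = 2 - 180 = -178)
h = -1/165 (h = 1/(-165) = -1/165 ≈ -0.0060606)
n + h*D(-12) = -178 - 1/165*(-12) = -178 + 4/55 = -9786/55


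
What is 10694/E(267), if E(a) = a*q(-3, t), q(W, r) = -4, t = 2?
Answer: -5347/534 ≈ -10.013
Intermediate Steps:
E(a) = -4*a (E(a) = a*(-4) = -4*a)
10694/E(267) = 10694/((-4*267)) = 10694/(-1068) = 10694*(-1/1068) = -5347/534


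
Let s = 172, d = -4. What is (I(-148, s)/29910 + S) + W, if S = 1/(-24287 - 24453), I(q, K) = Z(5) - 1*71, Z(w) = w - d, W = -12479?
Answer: -1819205647039/145781340 ≈ -12479.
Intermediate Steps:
Z(w) = 4 + w (Z(w) = w - 1*(-4) = w + 4 = 4 + w)
I(q, K) = -62 (I(q, K) = (4 + 5) - 1*71 = 9 - 71 = -62)
S = -1/48740 (S = 1/(-48740) = -1/48740 ≈ -2.0517e-5)
(I(-148, s)/29910 + S) + W = (-62/29910 - 1/48740) - 12479 = (-62*1/29910 - 1/48740) - 12479 = (-31/14955 - 1/48740) - 12479 = -305179/145781340 - 12479 = -1819205647039/145781340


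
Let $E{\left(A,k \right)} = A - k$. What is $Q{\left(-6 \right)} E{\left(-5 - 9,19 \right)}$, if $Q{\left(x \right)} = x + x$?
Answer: $396$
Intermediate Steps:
$Q{\left(x \right)} = 2 x$
$Q{\left(-6 \right)} E{\left(-5 - 9,19 \right)} = 2 \left(-6\right) \left(\left(-5 - 9\right) - 19\right) = - 12 \left(-14 - 19\right) = \left(-12\right) \left(-33\right) = 396$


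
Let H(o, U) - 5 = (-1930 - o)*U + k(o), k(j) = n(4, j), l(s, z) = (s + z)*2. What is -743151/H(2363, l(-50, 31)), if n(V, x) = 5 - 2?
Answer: -743151/163142 ≈ -4.5552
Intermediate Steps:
n(V, x) = 3
l(s, z) = 2*s + 2*z
k(j) = 3
H(o, U) = 8 + U*(-1930 - o) (H(o, U) = 5 + ((-1930 - o)*U + 3) = 5 + (U*(-1930 - o) + 3) = 5 + (3 + U*(-1930 - o)) = 8 + U*(-1930 - o))
-743151/H(2363, l(-50, 31)) = -743151/(8 - 1930*(2*(-50) + 2*31) - 1*(2*(-50) + 2*31)*2363) = -743151/(8 - 1930*(-100 + 62) - 1*(-100 + 62)*2363) = -743151/(8 - 1930*(-38) - 1*(-38)*2363) = -743151/(8 + 73340 + 89794) = -743151/163142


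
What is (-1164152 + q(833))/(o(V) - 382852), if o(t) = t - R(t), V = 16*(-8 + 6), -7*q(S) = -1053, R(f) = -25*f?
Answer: 8148011/2685788 ≈ 3.0338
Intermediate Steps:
q(S) = 1053/7 (q(S) = -⅐*(-1053) = 1053/7)
V = -32 (V = 16*(-2) = -32)
o(t) = 26*t (o(t) = t - (-25)*t = t + 25*t = 26*t)
(-1164152 + q(833))/(o(V) - 382852) = (-1164152 + 1053/7)/(26*(-32) - 382852) = -8148011/(7*(-832 - 382852)) = -8148011/7/(-383684) = -8148011/7*(-1/383684) = 8148011/2685788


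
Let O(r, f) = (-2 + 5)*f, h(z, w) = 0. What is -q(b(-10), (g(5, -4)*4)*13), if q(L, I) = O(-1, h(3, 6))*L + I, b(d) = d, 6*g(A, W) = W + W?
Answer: 208/3 ≈ 69.333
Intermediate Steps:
O(r, f) = 3*f
g(A, W) = W/3 (g(A, W) = (W + W)/6 = (2*W)/6 = W/3)
q(L, I) = I (q(L, I) = (3*0)*L + I = 0*L + I = 0 + I = I)
-q(b(-10), (g(5, -4)*4)*13) = -((⅓)*(-4))*4*13 = -(-4/3*4)*13 = -(-16)*13/3 = -1*(-208/3) = 208/3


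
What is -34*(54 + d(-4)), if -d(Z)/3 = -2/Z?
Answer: -1785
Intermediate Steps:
d(Z) = 6/Z (d(Z) = -(-6)/Z = 6/Z)
-34*(54 + d(-4)) = -34*(54 + 6/(-4)) = -34*(54 + 6*(-¼)) = -34*(54 - 3/2) = -34*105/2 = -1785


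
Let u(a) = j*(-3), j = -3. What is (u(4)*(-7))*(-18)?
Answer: 1134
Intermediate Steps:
u(a) = 9 (u(a) = -3*(-3) = 9)
(u(4)*(-7))*(-18) = (9*(-7))*(-18) = -63*(-18) = 1134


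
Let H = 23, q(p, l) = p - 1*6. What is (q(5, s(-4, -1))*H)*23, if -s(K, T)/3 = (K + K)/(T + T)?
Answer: -529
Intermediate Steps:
s(K, T) = -3*K/T (s(K, T) = -3*(K + K)/(T + T) = -3*2*K/(2*T) = -3*2*K*1/(2*T) = -3*K/T)
q(p, l) = -6 + p (q(p, l) = p - 6 = -6 + p)
(q(5, s(-4, -1))*H)*23 = ((-6 + 5)*23)*23 = -1*23*23 = -23*23 = -529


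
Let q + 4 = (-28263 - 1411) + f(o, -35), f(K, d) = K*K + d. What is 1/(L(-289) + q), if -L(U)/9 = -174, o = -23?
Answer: -1/27618 ≈ -3.6208e-5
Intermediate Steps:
f(K, d) = d + K² (f(K, d) = K² + d = d + K²)
L(U) = 1566 (L(U) = -9*(-174) = 1566)
q = -29184 (q = -4 + ((-28263 - 1411) + (-35 + (-23)²)) = -4 + (-29674 + (-35 + 529)) = -4 + (-29674 + 494) = -4 - 29180 = -29184)
1/(L(-289) + q) = 1/(1566 - 29184) = 1/(-27618) = -1/27618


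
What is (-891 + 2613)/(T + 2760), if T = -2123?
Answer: 246/91 ≈ 2.7033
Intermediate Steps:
(-891 + 2613)/(T + 2760) = (-891 + 2613)/(-2123 + 2760) = 1722/637 = 1722*(1/637) = 246/91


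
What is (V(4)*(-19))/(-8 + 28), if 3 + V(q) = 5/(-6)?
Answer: 437/120 ≈ 3.6417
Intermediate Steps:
V(q) = -23/6 (V(q) = -3 + 5/(-6) = -3 + 5*(-⅙) = -3 - ⅚ = -23/6)
(V(4)*(-19))/(-8 + 28) = (-23/6*(-19))/(-8 + 28) = (437/6)/20 = (437/6)*(1/20) = 437/120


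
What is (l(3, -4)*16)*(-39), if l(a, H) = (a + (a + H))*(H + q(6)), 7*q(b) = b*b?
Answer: -9984/7 ≈ -1426.3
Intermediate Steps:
q(b) = b²/7 (q(b) = (b*b)/7 = b²/7)
l(a, H) = (36/7 + H)*(H + 2*a) (l(a, H) = (a + (a + H))*(H + (⅐)*6²) = (a + (H + a))*(H + (⅐)*36) = (H + 2*a)*(H + 36/7) = (H + 2*a)*(36/7 + H) = (36/7 + H)*(H + 2*a))
(l(3, -4)*16)*(-39) = (((-4)² + (36/7)*(-4) + (72/7)*3 + 2*(-4)*3)*16)*(-39) = ((16 - 144/7 + 216/7 - 24)*16)*(-39) = ((16/7)*16)*(-39) = (256/7)*(-39) = -9984/7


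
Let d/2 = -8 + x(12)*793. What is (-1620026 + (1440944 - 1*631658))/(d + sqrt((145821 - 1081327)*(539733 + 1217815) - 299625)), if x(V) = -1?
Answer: 1298805480/1644199565317 + 810740*I*sqrt(1644196998913)/1644199565317 ≈ 0.00078993 + 0.63227*I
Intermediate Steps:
d = -1602 (d = 2*(-8 - 1*793) = 2*(-8 - 793) = 2*(-801) = -1602)
(-1620026 + (1440944 - 1*631658))/(d + sqrt((145821 - 1081327)*(539733 + 1217815) - 299625)) = (-1620026 + (1440944 - 1*631658))/(-1602 + sqrt((145821 - 1081327)*(539733 + 1217815) - 299625)) = (-1620026 + (1440944 - 631658))/(-1602 + sqrt(-935506*1757548 - 299625)) = (-1620026 + 809286)/(-1602 + sqrt(-1644196699288 - 299625)) = -810740/(-1602 + sqrt(-1644196998913)) = -810740/(-1602 + I*sqrt(1644196998913))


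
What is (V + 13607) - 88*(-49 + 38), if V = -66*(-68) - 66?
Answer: 18997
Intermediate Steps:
V = 4422 (V = 4488 - 66 = 4422)
(V + 13607) - 88*(-49 + 38) = (4422 + 13607) - 88*(-49 + 38) = 18029 - 88*(-11) = 18029 + 968 = 18997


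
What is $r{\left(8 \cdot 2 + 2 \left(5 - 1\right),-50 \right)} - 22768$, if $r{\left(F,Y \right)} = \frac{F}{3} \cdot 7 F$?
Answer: $-21424$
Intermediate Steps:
$r{\left(F,Y \right)} = \frac{7 F^{2}}{3}$ ($r{\left(F,Y \right)} = F \frac{1}{3} \cdot 7 F = \frac{F}{3} \cdot 7 F = \frac{7 F}{3} F = \frac{7 F^{2}}{3}$)
$r{\left(8 \cdot 2 + 2 \left(5 - 1\right),-50 \right)} - 22768 = \frac{7 \left(8 \cdot 2 + 2 \left(5 - 1\right)\right)^{2}}{3} - 22768 = \frac{7 \left(16 + 2 \cdot 4\right)^{2}}{3} - 22768 = \frac{7 \left(16 + 8\right)^{2}}{3} - 22768 = \frac{7 \cdot 24^{2}}{3} - 22768 = \frac{7}{3} \cdot 576 - 22768 = 1344 - 22768 = -21424$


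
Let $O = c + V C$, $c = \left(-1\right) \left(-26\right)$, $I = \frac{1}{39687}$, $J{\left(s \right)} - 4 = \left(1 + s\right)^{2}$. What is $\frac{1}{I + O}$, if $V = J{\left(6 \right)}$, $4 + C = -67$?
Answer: $- \frac{39687}{148310318} \approx -0.00026759$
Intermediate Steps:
$C = -71$ ($C = -4 - 67 = -71$)
$J{\left(s \right)} = 4 + \left(1 + s\right)^{2}$
$V = 53$ ($V = 4 + \left(1 + 6\right)^{2} = 4 + 7^{2} = 4 + 49 = 53$)
$I = \frac{1}{39687} \approx 2.5197 \cdot 10^{-5}$
$c = 26$
$O = -3737$ ($O = 26 + 53 \left(-71\right) = 26 - 3763 = -3737$)
$\frac{1}{I + O} = \frac{1}{\frac{1}{39687} - 3737} = \frac{1}{- \frac{148310318}{39687}} = - \frac{39687}{148310318}$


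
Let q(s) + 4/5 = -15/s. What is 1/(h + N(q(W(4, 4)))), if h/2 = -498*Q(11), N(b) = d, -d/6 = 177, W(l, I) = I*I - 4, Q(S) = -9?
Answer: 1/7902 ≈ 0.00012655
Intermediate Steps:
W(l, I) = -4 + I² (W(l, I) = I² - 4 = -4 + I²)
d = -1062 (d = -6*177 = -1062)
q(s) = -⅘ - 15/s
N(b) = -1062
h = 8964 (h = 2*(-498*(-9)) = 2*4482 = 8964)
1/(h + N(q(W(4, 4)))) = 1/(8964 - 1062) = 1/7902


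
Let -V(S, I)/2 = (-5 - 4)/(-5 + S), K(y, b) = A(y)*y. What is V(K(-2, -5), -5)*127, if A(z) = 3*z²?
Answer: -2286/29 ≈ -78.828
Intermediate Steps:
K(y, b) = 3*y³ (K(y, b) = (3*y²)*y = 3*y³)
V(S, I) = 18/(-5 + S) (V(S, I) = -2*(-5 - 4)/(-5 + S) = -(-18)/(-5 + S) = 18/(-5 + S))
V(K(-2, -5), -5)*127 = (18/(-5 + 3*(-2)³))*127 = (18/(-5 + 3*(-8)))*127 = (18/(-5 - 24))*127 = (18/(-29))*127 = (18*(-1/29))*127 = -18/29*127 = -2286/29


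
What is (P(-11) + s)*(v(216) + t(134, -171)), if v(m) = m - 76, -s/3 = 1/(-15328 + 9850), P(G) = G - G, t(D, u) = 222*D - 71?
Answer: 29817/1826 ≈ 16.329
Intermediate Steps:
t(D, u) = -71 + 222*D
P(G) = 0
s = 1/1826 (s = -3/(-15328 + 9850) = -3/(-5478) = -3*(-1/5478) = 1/1826 ≈ 0.00054764)
v(m) = -76 + m
(P(-11) + s)*(v(216) + t(134, -171)) = (0 + 1/1826)*((-76 + 216) + (-71 + 222*134)) = (140 + (-71 + 29748))/1826 = (140 + 29677)/1826 = (1/1826)*29817 = 29817/1826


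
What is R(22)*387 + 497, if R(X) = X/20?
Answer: 9227/10 ≈ 922.70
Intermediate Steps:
R(X) = X/20 (R(X) = X*(1/20) = X/20)
R(22)*387 + 497 = ((1/20)*22)*387 + 497 = (11/10)*387 + 497 = 4257/10 + 497 = 9227/10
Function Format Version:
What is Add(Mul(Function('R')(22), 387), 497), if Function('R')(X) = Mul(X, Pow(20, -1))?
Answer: Rational(9227, 10) ≈ 922.70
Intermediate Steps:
Function('R')(X) = Mul(Rational(1, 20), X) (Function('R')(X) = Mul(X, Rational(1, 20)) = Mul(Rational(1, 20), X))
Add(Mul(Function('R')(22), 387), 497) = Add(Mul(Mul(Rational(1, 20), 22), 387), 497) = Add(Mul(Rational(11, 10), 387), 497) = Add(Rational(4257, 10), 497) = Rational(9227, 10)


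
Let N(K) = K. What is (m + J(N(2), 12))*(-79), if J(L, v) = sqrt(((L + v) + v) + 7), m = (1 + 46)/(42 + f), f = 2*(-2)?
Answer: -3713/38 - 79*sqrt(33) ≈ -551.53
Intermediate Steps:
f = -4
m = 47/38 (m = (1 + 46)/(42 - 4) = 47/38 ≈ 1.2368)
J(L, v) = sqrt(7 + L + 2*v) (J(L, v) = sqrt((L + 2*v) + 7) = sqrt(7 + L + 2*v))
(m + J(N(2), 12))*(-79) = (47/38 + sqrt(7 + 2 + 2*12))*(-79) = (47/38 + sqrt(7 + 2 + 24))*(-79) = (47/38 + sqrt(33))*(-79) = -3713/38 - 79*sqrt(33)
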